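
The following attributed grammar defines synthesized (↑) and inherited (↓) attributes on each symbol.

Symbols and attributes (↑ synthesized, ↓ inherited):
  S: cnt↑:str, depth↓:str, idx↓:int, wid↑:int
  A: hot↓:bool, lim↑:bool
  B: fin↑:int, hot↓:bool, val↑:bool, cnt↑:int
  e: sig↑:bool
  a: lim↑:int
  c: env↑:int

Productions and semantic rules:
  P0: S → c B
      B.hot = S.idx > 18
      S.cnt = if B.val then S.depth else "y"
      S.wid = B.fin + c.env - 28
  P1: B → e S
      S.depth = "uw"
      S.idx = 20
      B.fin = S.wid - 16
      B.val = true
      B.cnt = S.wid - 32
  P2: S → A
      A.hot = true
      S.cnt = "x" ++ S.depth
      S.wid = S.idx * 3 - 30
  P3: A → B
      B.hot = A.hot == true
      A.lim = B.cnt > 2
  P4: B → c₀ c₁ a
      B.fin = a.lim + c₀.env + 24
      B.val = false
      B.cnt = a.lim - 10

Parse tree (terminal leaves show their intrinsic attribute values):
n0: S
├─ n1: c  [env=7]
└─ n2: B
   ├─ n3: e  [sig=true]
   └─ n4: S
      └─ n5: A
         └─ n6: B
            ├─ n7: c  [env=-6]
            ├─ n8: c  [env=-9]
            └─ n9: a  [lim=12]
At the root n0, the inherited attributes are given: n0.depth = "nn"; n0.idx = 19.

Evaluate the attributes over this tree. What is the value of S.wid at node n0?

-7

1. n0.depth = "nn"  [given at root]
2. n0.idx = 19  [given at root]
3. n1.env = 7  [terminal]
4. n2.hot = true  [S.idx > 18]
5. n3.sig = true  [terminal]
6. n4.depth = "uw"  ["uw"]
7. n4.idx = 20  [20]
8. n5.hot = true  [true]
9. n6.hot = true  [A.hot == true]
10. n7.env = -6  [terminal]
11. n8.env = -9  [terminal]
12. n9.lim = 12  [terminal]
13. n6.fin = 30  [a.lim + c₀.env + 24]
14. n6.val = false  [false]
15. n6.cnt = 2  [a.lim - 10]
16. n5.lim = false  [B.cnt > 2]
17. n4.cnt = "xuw"  ["x" ++ S.depth]
18. n4.wid = 30  [S.idx * 3 - 30]
19. n2.fin = 14  [S.wid - 16]
20. n2.val = true  [true]
21. n2.cnt = -2  [S.wid - 32]
22. n0.cnt = "nn"  [if B.val then S.depth else "y"]
23. n0.wid = -7  [B.fin + c.env - 28]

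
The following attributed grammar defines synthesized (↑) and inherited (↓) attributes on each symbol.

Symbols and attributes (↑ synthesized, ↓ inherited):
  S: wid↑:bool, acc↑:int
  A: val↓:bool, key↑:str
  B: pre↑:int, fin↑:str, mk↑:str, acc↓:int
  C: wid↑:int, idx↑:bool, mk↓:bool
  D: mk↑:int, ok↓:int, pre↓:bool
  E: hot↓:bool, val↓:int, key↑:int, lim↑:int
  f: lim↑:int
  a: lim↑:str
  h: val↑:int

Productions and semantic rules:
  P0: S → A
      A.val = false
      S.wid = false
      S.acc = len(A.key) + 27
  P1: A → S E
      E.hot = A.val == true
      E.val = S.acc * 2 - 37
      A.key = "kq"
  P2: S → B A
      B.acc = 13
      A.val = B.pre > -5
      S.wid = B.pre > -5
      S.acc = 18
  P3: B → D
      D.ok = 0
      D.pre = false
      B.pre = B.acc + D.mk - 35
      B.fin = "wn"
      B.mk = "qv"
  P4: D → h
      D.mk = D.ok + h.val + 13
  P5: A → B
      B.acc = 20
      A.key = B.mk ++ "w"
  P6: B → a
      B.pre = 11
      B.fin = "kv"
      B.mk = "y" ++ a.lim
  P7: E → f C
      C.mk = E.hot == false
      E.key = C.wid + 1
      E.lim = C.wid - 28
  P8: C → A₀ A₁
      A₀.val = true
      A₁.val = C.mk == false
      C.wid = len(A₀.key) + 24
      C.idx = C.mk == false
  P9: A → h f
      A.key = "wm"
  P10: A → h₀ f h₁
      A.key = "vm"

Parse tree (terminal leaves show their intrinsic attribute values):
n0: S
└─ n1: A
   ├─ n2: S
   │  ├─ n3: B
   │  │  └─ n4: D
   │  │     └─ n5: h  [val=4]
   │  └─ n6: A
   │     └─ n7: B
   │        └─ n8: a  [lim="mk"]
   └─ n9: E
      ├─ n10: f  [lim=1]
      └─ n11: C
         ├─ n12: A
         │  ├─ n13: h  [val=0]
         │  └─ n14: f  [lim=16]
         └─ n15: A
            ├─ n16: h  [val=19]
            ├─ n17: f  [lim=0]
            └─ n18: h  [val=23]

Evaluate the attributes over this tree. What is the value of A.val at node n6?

1. n1.val = false  [false]
2. n3.acc = 13  [13]
3. n4.ok = 0  [0]
4. n4.pre = false  [false]
5. n5.val = 4  [terminal]
6. n4.mk = 17  [D.ok + h.val + 13]
7. n3.pre = -5  [B.acc + D.mk - 35]
8. n3.fin = "wn"  ["wn"]
9. n3.mk = "qv"  ["qv"]
10. n6.val = false  [B.pre > -5]
11. n7.acc = 20  [20]
12. n8.lim = "mk"  [terminal]
13. n7.pre = 11  [11]
14. n7.fin = "kv"  ["kv"]
15. n7.mk = "ymk"  ["y" ++ a.lim]
16. n6.key = "ymkw"  [B.mk ++ "w"]
17. n2.wid = false  [B.pre > -5]
18. n2.acc = 18  [18]
19. n9.hot = false  [A.val == true]
20. n9.val = -1  [S.acc * 2 - 37]
21. n10.lim = 1  [terminal]
22. n11.mk = true  [E.hot == false]
23. n12.val = true  [true]
24. n13.val = 0  [terminal]
25. n14.lim = 16  [terminal]
26. n12.key = "wm"  ["wm"]
27. n15.val = false  [C.mk == false]
28. n16.val = 19  [terminal]
29. n17.lim = 0  [terminal]
30. n18.val = 23  [terminal]
31. n15.key = "vm"  ["vm"]
32. n11.wid = 26  [len(A₀.key) + 24]
33. n11.idx = false  [C.mk == false]
34. n9.key = 27  [C.wid + 1]
35. n9.lim = -2  [C.wid - 28]
36. n1.key = "kq"  ["kq"]
37. n0.wid = false  [false]
38. n0.acc = 29  [len(A.key) + 27]

false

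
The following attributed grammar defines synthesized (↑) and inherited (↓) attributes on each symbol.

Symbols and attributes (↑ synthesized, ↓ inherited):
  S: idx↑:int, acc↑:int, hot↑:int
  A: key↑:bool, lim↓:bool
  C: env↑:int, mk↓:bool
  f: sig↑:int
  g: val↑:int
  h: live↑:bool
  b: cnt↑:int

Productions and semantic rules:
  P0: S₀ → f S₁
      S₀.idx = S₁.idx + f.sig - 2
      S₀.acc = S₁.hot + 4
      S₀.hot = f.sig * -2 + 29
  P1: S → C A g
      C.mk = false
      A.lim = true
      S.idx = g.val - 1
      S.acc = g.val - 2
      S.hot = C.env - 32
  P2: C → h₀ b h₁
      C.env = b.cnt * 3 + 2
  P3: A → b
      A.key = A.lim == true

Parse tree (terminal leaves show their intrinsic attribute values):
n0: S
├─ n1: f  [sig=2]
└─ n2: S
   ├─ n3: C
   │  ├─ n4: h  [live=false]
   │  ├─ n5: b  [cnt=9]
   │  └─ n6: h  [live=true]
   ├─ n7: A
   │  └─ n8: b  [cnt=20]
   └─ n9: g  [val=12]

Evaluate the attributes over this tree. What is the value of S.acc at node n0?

1. n1.sig = 2  [terminal]
2. n3.mk = false  [false]
3. n4.live = false  [terminal]
4. n5.cnt = 9  [terminal]
5. n6.live = true  [terminal]
6. n3.env = 29  [b.cnt * 3 + 2]
7. n7.lim = true  [true]
8. n8.cnt = 20  [terminal]
9. n7.key = true  [A.lim == true]
10. n9.val = 12  [terminal]
11. n2.idx = 11  [g.val - 1]
12. n2.acc = 10  [g.val - 2]
13. n2.hot = -3  [C.env - 32]
14. n0.idx = 11  [S₁.idx + f.sig - 2]
15. n0.acc = 1  [S₁.hot + 4]
16. n0.hot = 25  [f.sig * -2 + 29]

1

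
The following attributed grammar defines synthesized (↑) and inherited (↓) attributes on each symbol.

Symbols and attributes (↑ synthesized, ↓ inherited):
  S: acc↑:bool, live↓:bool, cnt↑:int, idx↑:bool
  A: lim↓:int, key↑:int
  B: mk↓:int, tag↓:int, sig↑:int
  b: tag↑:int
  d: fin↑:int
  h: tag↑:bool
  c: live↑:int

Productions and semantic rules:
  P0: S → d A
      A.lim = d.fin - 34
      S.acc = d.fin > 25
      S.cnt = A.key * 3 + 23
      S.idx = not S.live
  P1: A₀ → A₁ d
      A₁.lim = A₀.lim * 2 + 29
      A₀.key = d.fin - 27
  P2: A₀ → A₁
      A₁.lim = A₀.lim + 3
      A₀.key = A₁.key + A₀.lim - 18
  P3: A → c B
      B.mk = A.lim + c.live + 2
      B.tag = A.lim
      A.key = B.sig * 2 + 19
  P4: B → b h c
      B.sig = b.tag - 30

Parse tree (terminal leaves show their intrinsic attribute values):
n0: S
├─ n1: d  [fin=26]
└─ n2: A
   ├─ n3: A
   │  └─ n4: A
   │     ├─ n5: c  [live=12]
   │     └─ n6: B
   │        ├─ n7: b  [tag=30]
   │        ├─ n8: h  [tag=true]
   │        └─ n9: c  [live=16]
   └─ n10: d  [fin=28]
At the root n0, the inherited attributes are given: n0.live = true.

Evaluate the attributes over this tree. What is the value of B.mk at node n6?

1. n0.live = true  [given at root]
2. n1.fin = 26  [terminal]
3. n2.lim = -8  [d.fin - 34]
4. n3.lim = 13  [A₀.lim * 2 + 29]
5. n4.lim = 16  [A₀.lim + 3]
6. n5.live = 12  [terminal]
7. n6.mk = 30  [A.lim + c.live + 2]
8. n6.tag = 16  [A.lim]
9. n7.tag = 30  [terminal]
10. n8.tag = true  [terminal]
11. n9.live = 16  [terminal]
12. n6.sig = 0  [b.tag - 30]
13. n4.key = 19  [B.sig * 2 + 19]
14. n3.key = 14  [A₁.key + A₀.lim - 18]
15. n10.fin = 28  [terminal]
16. n2.key = 1  [d.fin - 27]
17. n0.acc = true  [d.fin > 25]
18. n0.cnt = 26  [A.key * 3 + 23]
19. n0.idx = false  [not S.live]

30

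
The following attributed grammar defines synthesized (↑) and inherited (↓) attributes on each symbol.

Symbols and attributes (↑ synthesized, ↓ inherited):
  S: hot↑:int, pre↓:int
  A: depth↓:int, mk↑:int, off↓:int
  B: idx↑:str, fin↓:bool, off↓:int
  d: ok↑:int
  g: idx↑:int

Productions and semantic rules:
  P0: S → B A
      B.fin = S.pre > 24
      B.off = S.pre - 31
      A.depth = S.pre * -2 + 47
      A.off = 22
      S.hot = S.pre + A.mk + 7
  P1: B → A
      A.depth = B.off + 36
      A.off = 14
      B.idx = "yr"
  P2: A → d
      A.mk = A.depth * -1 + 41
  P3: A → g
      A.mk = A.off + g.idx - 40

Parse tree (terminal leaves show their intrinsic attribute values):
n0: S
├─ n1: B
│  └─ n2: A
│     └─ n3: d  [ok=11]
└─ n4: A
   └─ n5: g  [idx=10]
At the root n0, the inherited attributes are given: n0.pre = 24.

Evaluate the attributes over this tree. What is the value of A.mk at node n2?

1. n0.pre = 24  [given at root]
2. n1.fin = false  [S.pre > 24]
3. n1.off = -7  [S.pre - 31]
4. n2.depth = 29  [B.off + 36]
5. n2.off = 14  [14]
6. n3.ok = 11  [terminal]
7. n2.mk = 12  [A.depth * -1 + 41]
8. n1.idx = "yr"  ["yr"]
9. n4.depth = -1  [S.pre * -2 + 47]
10. n4.off = 22  [22]
11. n5.idx = 10  [terminal]
12. n4.mk = -8  [A.off + g.idx - 40]
13. n0.hot = 23  [S.pre + A.mk + 7]

12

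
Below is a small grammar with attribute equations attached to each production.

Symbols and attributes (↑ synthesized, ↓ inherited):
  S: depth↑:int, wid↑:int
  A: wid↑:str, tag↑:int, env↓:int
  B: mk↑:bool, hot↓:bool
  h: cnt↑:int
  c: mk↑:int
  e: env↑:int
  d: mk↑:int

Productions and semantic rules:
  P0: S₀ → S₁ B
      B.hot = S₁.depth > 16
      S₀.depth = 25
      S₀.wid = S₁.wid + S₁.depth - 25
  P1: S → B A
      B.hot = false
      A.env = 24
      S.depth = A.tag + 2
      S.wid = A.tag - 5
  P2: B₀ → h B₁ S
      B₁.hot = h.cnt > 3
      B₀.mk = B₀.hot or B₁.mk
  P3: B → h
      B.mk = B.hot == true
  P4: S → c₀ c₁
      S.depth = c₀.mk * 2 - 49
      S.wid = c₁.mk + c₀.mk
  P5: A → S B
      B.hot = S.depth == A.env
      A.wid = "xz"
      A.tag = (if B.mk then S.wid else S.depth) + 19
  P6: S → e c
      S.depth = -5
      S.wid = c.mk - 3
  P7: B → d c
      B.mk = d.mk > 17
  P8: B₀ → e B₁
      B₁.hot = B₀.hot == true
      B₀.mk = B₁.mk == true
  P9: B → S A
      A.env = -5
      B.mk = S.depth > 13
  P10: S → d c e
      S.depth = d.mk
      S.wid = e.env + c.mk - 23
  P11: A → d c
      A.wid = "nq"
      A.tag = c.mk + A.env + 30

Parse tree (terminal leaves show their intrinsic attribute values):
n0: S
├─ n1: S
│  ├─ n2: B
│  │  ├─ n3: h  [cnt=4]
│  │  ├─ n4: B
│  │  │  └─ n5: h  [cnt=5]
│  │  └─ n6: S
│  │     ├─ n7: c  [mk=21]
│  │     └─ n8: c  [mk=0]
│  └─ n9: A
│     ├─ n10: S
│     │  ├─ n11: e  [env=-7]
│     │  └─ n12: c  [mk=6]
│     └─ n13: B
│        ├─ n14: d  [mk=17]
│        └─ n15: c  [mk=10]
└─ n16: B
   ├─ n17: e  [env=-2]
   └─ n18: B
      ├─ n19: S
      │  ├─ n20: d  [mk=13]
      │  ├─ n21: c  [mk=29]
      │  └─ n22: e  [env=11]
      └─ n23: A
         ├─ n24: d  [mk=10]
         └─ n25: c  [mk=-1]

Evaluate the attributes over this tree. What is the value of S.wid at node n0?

0

1. n2.hot = false  [false]
2. n3.cnt = 4  [terminal]
3. n4.hot = true  [h.cnt > 3]
4. n5.cnt = 5  [terminal]
5. n4.mk = true  [B.hot == true]
6. n7.mk = 21  [terminal]
7. n8.mk = 0  [terminal]
8. n6.depth = -7  [c₀.mk * 2 - 49]
9. n6.wid = 21  [c₁.mk + c₀.mk]
10. n2.mk = true  [B₀.hot or B₁.mk]
11. n9.env = 24  [24]
12. n11.env = -7  [terminal]
13. n12.mk = 6  [terminal]
14. n10.depth = -5  [-5]
15. n10.wid = 3  [c.mk - 3]
16. n13.hot = false  [S.depth == A.env]
17. n14.mk = 17  [terminal]
18. n15.mk = 10  [terminal]
19. n13.mk = false  [d.mk > 17]
20. n9.wid = "xz"  ["xz"]
21. n9.tag = 14  [(if B.mk then S.wid else S.depth) + 19]
22. n1.depth = 16  [A.tag + 2]
23. n1.wid = 9  [A.tag - 5]
24. n16.hot = false  [S₁.depth > 16]
25. n17.env = -2  [terminal]
26. n18.hot = false  [B₀.hot == true]
27. n20.mk = 13  [terminal]
28. n21.mk = 29  [terminal]
29. n22.env = 11  [terminal]
30. n19.depth = 13  [d.mk]
31. n19.wid = 17  [e.env + c.mk - 23]
32. n23.env = -5  [-5]
33. n24.mk = 10  [terminal]
34. n25.mk = -1  [terminal]
35. n23.wid = "nq"  ["nq"]
36. n23.tag = 24  [c.mk + A.env + 30]
37. n18.mk = false  [S.depth > 13]
38. n16.mk = false  [B₁.mk == true]
39. n0.depth = 25  [25]
40. n0.wid = 0  [S₁.wid + S₁.depth - 25]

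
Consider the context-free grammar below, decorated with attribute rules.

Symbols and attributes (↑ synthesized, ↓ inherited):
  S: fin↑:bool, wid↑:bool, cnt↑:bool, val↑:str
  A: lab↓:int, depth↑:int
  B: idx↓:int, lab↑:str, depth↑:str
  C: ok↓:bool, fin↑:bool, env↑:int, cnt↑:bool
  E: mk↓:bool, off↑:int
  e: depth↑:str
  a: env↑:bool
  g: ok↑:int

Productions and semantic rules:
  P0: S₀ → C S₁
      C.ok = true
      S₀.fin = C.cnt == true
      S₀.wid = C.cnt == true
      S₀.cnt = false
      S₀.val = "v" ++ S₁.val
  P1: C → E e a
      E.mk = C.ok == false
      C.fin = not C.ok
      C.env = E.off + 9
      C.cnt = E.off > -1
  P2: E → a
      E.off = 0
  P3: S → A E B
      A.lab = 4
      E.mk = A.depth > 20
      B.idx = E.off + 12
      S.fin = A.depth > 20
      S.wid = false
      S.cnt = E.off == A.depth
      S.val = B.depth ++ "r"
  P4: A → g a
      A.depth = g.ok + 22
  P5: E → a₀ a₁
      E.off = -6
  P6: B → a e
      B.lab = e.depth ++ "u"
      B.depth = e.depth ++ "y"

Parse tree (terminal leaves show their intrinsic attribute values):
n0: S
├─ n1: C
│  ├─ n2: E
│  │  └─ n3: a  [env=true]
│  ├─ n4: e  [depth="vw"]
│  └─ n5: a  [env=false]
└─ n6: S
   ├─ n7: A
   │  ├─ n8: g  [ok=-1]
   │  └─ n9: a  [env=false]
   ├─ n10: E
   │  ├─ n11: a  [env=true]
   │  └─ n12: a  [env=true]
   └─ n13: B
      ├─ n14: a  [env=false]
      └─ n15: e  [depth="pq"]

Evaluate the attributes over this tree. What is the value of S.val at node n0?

"vpqyr"

1. n1.ok = true  [true]
2. n2.mk = false  [C.ok == false]
3. n3.env = true  [terminal]
4. n2.off = 0  [0]
5. n4.depth = "vw"  [terminal]
6. n5.env = false  [terminal]
7. n1.fin = false  [not C.ok]
8. n1.env = 9  [E.off + 9]
9. n1.cnt = true  [E.off > -1]
10. n7.lab = 4  [4]
11. n8.ok = -1  [terminal]
12. n9.env = false  [terminal]
13. n7.depth = 21  [g.ok + 22]
14. n10.mk = true  [A.depth > 20]
15. n11.env = true  [terminal]
16. n12.env = true  [terminal]
17. n10.off = -6  [-6]
18. n13.idx = 6  [E.off + 12]
19. n14.env = false  [terminal]
20. n15.depth = "pq"  [terminal]
21. n13.lab = "pqu"  [e.depth ++ "u"]
22. n13.depth = "pqy"  [e.depth ++ "y"]
23. n6.fin = true  [A.depth > 20]
24. n6.wid = false  [false]
25. n6.cnt = false  [E.off == A.depth]
26. n6.val = "pqyr"  [B.depth ++ "r"]
27. n0.fin = true  [C.cnt == true]
28. n0.wid = true  [C.cnt == true]
29. n0.cnt = false  [false]
30. n0.val = "vpqyr"  ["v" ++ S₁.val]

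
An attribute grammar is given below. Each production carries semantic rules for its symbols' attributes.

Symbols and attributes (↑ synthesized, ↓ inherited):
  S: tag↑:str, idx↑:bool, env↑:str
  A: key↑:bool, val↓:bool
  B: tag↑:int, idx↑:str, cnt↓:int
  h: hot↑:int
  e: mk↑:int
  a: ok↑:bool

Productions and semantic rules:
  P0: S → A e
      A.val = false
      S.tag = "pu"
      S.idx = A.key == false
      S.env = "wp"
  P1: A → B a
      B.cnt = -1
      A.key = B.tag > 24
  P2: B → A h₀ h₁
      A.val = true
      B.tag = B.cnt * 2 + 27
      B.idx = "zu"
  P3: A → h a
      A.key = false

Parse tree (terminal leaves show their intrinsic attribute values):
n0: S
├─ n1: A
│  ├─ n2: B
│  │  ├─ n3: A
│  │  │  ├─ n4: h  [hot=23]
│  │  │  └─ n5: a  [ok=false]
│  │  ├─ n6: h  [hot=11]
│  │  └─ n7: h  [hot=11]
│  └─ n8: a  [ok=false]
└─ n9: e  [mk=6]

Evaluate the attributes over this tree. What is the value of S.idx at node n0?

1. n1.val = false  [false]
2. n2.cnt = -1  [-1]
3. n3.val = true  [true]
4. n4.hot = 23  [terminal]
5. n5.ok = false  [terminal]
6. n3.key = false  [false]
7. n6.hot = 11  [terminal]
8. n7.hot = 11  [terminal]
9. n2.tag = 25  [B.cnt * 2 + 27]
10. n2.idx = "zu"  ["zu"]
11. n8.ok = false  [terminal]
12. n1.key = true  [B.tag > 24]
13. n9.mk = 6  [terminal]
14. n0.tag = "pu"  ["pu"]
15. n0.idx = false  [A.key == false]
16. n0.env = "wp"  ["wp"]

false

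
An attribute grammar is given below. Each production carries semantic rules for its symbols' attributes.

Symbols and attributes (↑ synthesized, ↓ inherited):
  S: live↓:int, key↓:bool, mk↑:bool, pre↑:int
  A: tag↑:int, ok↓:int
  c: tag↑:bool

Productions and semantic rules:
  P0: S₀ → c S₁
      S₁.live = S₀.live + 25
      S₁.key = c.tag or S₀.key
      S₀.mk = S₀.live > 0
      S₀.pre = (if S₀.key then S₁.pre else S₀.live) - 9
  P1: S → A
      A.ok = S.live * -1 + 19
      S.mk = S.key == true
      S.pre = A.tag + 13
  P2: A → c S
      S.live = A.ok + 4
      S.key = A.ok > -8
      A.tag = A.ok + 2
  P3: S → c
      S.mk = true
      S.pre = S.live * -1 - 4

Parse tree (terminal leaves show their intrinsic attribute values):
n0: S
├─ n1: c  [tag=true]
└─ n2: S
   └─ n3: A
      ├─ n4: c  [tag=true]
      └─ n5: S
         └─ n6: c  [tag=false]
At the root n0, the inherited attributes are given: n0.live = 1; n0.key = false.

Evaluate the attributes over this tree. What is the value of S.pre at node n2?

1. n0.live = 1  [given at root]
2. n0.key = false  [given at root]
3. n1.tag = true  [terminal]
4. n2.live = 26  [S₀.live + 25]
5. n2.key = true  [c.tag or S₀.key]
6. n3.ok = -7  [S.live * -1 + 19]
7. n4.tag = true  [terminal]
8. n5.live = -3  [A.ok + 4]
9. n5.key = true  [A.ok > -8]
10. n6.tag = false  [terminal]
11. n5.mk = true  [true]
12. n5.pre = -1  [S.live * -1 - 4]
13. n3.tag = -5  [A.ok + 2]
14. n2.mk = true  [S.key == true]
15. n2.pre = 8  [A.tag + 13]
16. n0.mk = true  [S₀.live > 0]
17. n0.pre = -8  [(if S₀.key then S₁.pre else S₀.live) - 9]

8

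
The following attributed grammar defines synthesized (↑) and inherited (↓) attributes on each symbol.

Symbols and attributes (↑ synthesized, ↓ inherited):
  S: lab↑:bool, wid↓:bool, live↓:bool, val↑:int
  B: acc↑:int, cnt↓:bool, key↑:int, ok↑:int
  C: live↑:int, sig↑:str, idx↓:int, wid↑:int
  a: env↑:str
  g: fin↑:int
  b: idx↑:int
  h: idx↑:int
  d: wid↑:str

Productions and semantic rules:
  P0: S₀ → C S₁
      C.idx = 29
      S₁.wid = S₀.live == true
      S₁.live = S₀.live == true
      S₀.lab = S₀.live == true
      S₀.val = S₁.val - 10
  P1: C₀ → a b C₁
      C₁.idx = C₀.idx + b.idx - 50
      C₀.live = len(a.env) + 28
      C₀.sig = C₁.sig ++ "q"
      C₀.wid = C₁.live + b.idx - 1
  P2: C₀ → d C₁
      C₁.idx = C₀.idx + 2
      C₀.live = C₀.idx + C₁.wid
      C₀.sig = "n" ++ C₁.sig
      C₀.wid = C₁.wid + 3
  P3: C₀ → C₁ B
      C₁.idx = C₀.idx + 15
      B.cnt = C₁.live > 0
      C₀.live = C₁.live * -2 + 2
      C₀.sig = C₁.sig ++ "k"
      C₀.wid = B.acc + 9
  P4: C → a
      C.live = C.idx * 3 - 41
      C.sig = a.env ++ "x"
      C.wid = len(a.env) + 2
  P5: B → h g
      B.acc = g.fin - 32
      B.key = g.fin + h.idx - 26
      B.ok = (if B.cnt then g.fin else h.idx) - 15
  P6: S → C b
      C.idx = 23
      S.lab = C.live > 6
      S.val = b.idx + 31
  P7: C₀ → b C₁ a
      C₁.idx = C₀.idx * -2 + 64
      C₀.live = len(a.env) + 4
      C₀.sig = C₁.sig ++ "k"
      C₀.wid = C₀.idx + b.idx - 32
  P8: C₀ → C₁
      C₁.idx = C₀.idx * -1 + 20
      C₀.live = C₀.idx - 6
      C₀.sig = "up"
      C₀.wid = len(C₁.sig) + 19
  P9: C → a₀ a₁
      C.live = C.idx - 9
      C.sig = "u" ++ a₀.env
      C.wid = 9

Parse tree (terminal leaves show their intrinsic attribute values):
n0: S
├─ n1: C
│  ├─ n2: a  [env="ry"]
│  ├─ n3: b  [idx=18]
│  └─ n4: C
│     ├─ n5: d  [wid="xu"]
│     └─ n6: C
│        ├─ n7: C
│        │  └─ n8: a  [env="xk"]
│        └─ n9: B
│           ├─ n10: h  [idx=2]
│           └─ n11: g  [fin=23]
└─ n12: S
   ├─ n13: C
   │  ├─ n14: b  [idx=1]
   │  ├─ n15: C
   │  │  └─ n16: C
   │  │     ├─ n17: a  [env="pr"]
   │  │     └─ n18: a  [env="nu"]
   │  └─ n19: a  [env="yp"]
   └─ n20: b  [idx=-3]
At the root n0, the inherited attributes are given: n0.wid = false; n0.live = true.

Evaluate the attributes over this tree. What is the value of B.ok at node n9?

8

1. n0.wid = false  [given at root]
2. n0.live = true  [given at root]
3. n1.idx = 29  [29]
4. n2.env = "ry"  [terminal]
5. n3.idx = 18  [terminal]
6. n4.idx = -3  [C₀.idx + b.idx - 50]
7. n5.wid = "xu"  [terminal]
8. n6.idx = -1  [C₀.idx + 2]
9. n7.idx = 14  [C₀.idx + 15]
10. n8.env = "xk"  [terminal]
11. n7.live = 1  [C.idx * 3 - 41]
12. n7.sig = "xkx"  [a.env ++ "x"]
13. n7.wid = 4  [len(a.env) + 2]
14. n9.cnt = true  [C₁.live > 0]
15. n10.idx = 2  [terminal]
16. n11.fin = 23  [terminal]
17. n9.acc = -9  [g.fin - 32]
18. n9.key = -1  [g.fin + h.idx - 26]
19. n9.ok = 8  [(if B.cnt then g.fin else h.idx) - 15]
20. n6.live = 0  [C₁.live * -2 + 2]
21. n6.sig = "xkxk"  [C₁.sig ++ "k"]
22. n6.wid = 0  [B.acc + 9]
23. n4.live = -3  [C₀.idx + C₁.wid]
24. n4.sig = "nxkxk"  ["n" ++ C₁.sig]
25. n4.wid = 3  [C₁.wid + 3]
26. n1.live = 30  [len(a.env) + 28]
27. n1.sig = "nxkxkq"  [C₁.sig ++ "q"]
28. n1.wid = 14  [C₁.live + b.idx - 1]
29. n12.wid = true  [S₀.live == true]
30. n12.live = true  [S₀.live == true]
31. n13.idx = 23  [23]
32. n14.idx = 1  [terminal]
33. n15.idx = 18  [C₀.idx * -2 + 64]
34. n16.idx = 2  [C₀.idx * -1 + 20]
35. n17.env = "pr"  [terminal]
36. n18.env = "nu"  [terminal]
37. n16.live = -7  [C.idx - 9]
38. n16.sig = "upr"  ["u" ++ a₀.env]
39. n16.wid = 9  [9]
40. n15.live = 12  [C₀.idx - 6]
41. n15.sig = "up"  ["up"]
42. n15.wid = 22  [len(C₁.sig) + 19]
43. n19.env = "yp"  [terminal]
44. n13.live = 6  [len(a.env) + 4]
45. n13.sig = "upk"  [C₁.sig ++ "k"]
46. n13.wid = -8  [C₀.idx + b.idx - 32]
47. n20.idx = -3  [terminal]
48. n12.lab = false  [C.live > 6]
49. n12.val = 28  [b.idx + 31]
50. n0.lab = true  [S₀.live == true]
51. n0.val = 18  [S₁.val - 10]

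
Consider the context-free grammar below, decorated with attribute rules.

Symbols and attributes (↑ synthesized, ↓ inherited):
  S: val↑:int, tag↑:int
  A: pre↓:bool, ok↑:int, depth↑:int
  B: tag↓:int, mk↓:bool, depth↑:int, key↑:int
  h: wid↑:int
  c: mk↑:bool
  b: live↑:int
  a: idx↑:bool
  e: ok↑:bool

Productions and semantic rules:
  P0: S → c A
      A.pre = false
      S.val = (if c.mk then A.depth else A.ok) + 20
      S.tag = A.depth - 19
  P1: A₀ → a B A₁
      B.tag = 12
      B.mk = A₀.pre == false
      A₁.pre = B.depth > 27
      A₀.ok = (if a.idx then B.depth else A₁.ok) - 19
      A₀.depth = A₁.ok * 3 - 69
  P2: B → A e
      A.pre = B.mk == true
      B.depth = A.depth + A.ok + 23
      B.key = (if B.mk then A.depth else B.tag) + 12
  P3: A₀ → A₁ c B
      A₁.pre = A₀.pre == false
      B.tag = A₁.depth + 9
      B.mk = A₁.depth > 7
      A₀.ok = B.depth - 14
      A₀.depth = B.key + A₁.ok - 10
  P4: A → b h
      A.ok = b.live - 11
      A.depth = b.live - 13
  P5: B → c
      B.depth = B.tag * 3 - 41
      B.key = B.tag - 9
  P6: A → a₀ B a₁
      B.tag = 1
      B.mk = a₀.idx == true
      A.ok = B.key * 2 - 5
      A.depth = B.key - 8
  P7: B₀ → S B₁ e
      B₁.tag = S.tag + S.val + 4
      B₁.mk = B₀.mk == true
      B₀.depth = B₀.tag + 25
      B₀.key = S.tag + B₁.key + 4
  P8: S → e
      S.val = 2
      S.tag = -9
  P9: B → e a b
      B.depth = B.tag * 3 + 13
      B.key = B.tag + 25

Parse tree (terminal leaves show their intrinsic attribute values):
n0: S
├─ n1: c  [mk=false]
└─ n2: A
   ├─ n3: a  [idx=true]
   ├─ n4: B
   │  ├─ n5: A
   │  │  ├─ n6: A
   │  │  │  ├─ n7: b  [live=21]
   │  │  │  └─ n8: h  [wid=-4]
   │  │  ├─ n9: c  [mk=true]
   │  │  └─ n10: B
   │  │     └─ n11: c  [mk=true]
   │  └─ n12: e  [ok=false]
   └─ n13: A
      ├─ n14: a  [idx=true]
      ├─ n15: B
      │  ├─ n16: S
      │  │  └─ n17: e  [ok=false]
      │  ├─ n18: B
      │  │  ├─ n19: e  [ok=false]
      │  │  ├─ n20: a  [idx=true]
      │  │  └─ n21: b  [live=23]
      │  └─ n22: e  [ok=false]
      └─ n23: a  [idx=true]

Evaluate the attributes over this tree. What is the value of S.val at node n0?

1. n1.mk = false  [terminal]
2. n2.pre = false  [false]
3. n3.idx = true  [terminal]
4. n4.tag = 12  [12]
5. n4.mk = true  [A₀.pre == false]
6. n5.pre = true  [B.mk == true]
7. n6.pre = false  [A₀.pre == false]
8. n7.live = 21  [terminal]
9. n8.wid = -4  [terminal]
10. n6.ok = 10  [b.live - 11]
11. n6.depth = 8  [b.live - 13]
12. n9.mk = true  [terminal]
13. n10.tag = 17  [A₁.depth + 9]
14. n10.mk = true  [A₁.depth > 7]
15. n11.mk = true  [terminal]
16. n10.depth = 10  [B.tag * 3 - 41]
17. n10.key = 8  [B.tag - 9]
18. n5.ok = -4  [B.depth - 14]
19. n5.depth = 8  [B.key + A₁.ok - 10]
20. n12.ok = false  [terminal]
21. n4.depth = 27  [A.depth + A.ok + 23]
22. n4.key = 20  [(if B.mk then A.depth else B.tag) + 12]
23. n13.pre = false  [B.depth > 27]
24. n14.idx = true  [terminal]
25. n15.tag = 1  [1]
26. n15.mk = true  [a₀.idx == true]
27. n17.ok = false  [terminal]
28. n16.val = 2  [2]
29. n16.tag = -9  [-9]
30. n18.tag = -3  [S.tag + S.val + 4]
31. n18.mk = true  [B₀.mk == true]
32. n19.ok = false  [terminal]
33. n20.idx = true  [terminal]
34. n21.live = 23  [terminal]
35. n18.depth = 4  [B.tag * 3 + 13]
36. n18.key = 22  [B.tag + 25]
37. n22.ok = false  [terminal]
38. n15.depth = 26  [B₀.tag + 25]
39. n15.key = 17  [S.tag + B₁.key + 4]
40. n23.idx = true  [terminal]
41. n13.ok = 29  [B.key * 2 - 5]
42. n13.depth = 9  [B.key - 8]
43. n2.ok = 8  [(if a.idx then B.depth else A₁.ok) - 19]
44. n2.depth = 18  [A₁.ok * 3 - 69]
45. n0.val = 28  [(if c.mk then A.depth else A.ok) + 20]
46. n0.tag = -1  [A.depth - 19]

28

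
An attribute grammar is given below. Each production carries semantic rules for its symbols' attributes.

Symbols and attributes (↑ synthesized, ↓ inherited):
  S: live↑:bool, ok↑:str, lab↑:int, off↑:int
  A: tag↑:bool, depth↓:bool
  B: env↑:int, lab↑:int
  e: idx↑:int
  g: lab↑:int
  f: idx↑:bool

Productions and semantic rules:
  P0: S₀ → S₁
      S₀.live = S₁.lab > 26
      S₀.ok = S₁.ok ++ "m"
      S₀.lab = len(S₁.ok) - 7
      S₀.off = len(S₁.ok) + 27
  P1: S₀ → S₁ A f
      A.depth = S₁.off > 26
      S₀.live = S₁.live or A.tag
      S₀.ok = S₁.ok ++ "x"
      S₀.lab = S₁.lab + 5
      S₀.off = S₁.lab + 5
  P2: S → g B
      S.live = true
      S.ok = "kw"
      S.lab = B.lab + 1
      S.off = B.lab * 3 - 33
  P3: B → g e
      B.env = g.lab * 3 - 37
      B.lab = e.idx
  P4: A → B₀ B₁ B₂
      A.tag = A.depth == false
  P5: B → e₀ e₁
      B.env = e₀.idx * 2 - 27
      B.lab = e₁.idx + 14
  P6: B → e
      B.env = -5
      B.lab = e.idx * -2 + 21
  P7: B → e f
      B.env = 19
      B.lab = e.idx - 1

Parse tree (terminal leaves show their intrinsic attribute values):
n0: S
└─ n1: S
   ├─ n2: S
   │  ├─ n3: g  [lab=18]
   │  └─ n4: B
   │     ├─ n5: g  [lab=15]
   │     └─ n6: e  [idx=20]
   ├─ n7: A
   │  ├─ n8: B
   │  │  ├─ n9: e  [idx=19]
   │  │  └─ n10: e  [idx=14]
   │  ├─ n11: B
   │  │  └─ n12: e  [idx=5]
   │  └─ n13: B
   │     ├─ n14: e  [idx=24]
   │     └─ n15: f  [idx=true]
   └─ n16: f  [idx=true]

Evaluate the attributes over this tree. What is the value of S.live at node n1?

true

1. n3.lab = 18  [terminal]
2. n5.lab = 15  [terminal]
3. n6.idx = 20  [terminal]
4. n4.env = 8  [g.lab * 3 - 37]
5. n4.lab = 20  [e.idx]
6. n2.live = true  [true]
7. n2.ok = "kw"  ["kw"]
8. n2.lab = 21  [B.lab + 1]
9. n2.off = 27  [B.lab * 3 - 33]
10. n7.depth = true  [S₁.off > 26]
11. n9.idx = 19  [terminal]
12. n10.idx = 14  [terminal]
13. n8.env = 11  [e₀.idx * 2 - 27]
14. n8.lab = 28  [e₁.idx + 14]
15. n12.idx = 5  [terminal]
16. n11.env = -5  [-5]
17. n11.lab = 11  [e.idx * -2 + 21]
18. n14.idx = 24  [terminal]
19. n15.idx = true  [terminal]
20. n13.env = 19  [19]
21. n13.lab = 23  [e.idx - 1]
22. n7.tag = false  [A.depth == false]
23. n16.idx = true  [terminal]
24. n1.live = true  [S₁.live or A.tag]
25. n1.ok = "kwx"  [S₁.ok ++ "x"]
26. n1.lab = 26  [S₁.lab + 5]
27. n1.off = 26  [S₁.lab + 5]
28. n0.live = false  [S₁.lab > 26]
29. n0.ok = "kwxm"  [S₁.ok ++ "m"]
30. n0.lab = -4  [len(S₁.ok) - 7]
31. n0.off = 30  [len(S₁.ok) + 27]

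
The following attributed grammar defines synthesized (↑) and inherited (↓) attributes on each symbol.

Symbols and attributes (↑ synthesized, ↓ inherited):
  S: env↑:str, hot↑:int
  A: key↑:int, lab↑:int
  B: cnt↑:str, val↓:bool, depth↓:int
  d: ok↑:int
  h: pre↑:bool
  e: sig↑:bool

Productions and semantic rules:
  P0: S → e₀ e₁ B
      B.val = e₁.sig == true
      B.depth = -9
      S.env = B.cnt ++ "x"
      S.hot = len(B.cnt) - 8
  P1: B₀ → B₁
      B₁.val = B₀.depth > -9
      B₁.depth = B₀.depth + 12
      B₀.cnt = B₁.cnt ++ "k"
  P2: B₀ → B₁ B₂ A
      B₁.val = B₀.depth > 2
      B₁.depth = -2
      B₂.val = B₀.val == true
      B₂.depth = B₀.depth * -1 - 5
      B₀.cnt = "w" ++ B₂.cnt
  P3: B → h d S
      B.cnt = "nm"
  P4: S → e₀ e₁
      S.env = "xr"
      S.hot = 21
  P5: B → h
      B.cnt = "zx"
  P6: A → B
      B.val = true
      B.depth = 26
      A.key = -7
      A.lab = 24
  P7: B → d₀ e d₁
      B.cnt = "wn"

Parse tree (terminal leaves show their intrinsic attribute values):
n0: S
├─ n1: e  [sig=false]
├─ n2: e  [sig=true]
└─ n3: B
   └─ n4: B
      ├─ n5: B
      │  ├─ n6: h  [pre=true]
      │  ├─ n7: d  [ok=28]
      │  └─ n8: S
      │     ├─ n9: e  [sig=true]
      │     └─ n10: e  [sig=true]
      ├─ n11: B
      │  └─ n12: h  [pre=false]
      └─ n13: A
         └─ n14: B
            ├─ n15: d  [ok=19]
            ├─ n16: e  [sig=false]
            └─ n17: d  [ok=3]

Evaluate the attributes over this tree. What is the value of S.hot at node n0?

1. n1.sig = false  [terminal]
2. n2.sig = true  [terminal]
3. n3.val = true  [e₁.sig == true]
4. n3.depth = -9  [-9]
5. n4.val = false  [B₀.depth > -9]
6. n4.depth = 3  [B₀.depth + 12]
7. n5.val = true  [B₀.depth > 2]
8. n5.depth = -2  [-2]
9. n6.pre = true  [terminal]
10. n7.ok = 28  [terminal]
11. n9.sig = true  [terminal]
12. n10.sig = true  [terminal]
13. n8.env = "xr"  ["xr"]
14. n8.hot = 21  [21]
15. n5.cnt = "nm"  ["nm"]
16. n11.val = false  [B₀.val == true]
17. n11.depth = -8  [B₀.depth * -1 - 5]
18. n12.pre = false  [terminal]
19. n11.cnt = "zx"  ["zx"]
20. n14.val = true  [true]
21. n14.depth = 26  [26]
22. n15.ok = 19  [terminal]
23. n16.sig = false  [terminal]
24. n17.ok = 3  [terminal]
25. n14.cnt = "wn"  ["wn"]
26. n13.key = -7  [-7]
27. n13.lab = 24  [24]
28. n4.cnt = "wzx"  ["w" ++ B₂.cnt]
29. n3.cnt = "wzxk"  [B₁.cnt ++ "k"]
30. n0.env = "wzxkx"  [B.cnt ++ "x"]
31. n0.hot = -4  [len(B.cnt) - 8]

-4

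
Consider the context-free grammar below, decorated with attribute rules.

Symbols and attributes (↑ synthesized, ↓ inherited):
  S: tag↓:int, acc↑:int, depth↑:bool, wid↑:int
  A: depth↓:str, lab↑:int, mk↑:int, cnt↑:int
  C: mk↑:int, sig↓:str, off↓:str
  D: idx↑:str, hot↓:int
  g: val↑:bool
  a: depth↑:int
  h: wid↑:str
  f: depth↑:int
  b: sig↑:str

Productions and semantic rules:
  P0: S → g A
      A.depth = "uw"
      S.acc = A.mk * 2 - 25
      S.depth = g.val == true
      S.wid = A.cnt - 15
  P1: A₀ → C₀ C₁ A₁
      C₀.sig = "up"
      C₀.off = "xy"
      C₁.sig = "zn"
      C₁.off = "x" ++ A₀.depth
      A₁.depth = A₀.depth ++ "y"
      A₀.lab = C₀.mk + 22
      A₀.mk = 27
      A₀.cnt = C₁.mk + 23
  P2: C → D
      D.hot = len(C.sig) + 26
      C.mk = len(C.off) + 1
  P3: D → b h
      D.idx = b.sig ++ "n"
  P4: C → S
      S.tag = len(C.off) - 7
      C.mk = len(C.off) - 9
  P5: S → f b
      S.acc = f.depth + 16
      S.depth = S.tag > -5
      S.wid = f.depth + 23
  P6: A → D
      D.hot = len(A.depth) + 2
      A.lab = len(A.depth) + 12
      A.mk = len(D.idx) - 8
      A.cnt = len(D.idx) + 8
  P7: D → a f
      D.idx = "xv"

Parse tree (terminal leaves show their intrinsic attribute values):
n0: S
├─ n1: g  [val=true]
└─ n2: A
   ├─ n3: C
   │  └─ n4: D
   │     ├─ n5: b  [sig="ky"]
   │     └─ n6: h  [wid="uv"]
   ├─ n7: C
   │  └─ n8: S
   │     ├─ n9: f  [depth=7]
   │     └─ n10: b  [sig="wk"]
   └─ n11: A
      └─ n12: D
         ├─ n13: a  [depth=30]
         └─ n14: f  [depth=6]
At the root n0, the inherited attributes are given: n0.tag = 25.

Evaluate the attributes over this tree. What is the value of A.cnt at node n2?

1. n0.tag = 25  [given at root]
2. n1.val = true  [terminal]
3. n2.depth = "uw"  ["uw"]
4. n3.sig = "up"  ["up"]
5. n3.off = "xy"  ["xy"]
6. n4.hot = 28  [len(C.sig) + 26]
7. n5.sig = "ky"  [terminal]
8. n6.wid = "uv"  [terminal]
9. n4.idx = "kyn"  [b.sig ++ "n"]
10. n3.mk = 3  [len(C.off) + 1]
11. n7.sig = "zn"  ["zn"]
12. n7.off = "xuw"  ["x" ++ A₀.depth]
13. n8.tag = -4  [len(C.off) - 7]
14. n9.depth = 7  [terminal]
15. n10.sig = "wk"  [terminal]
16. n8.acc = 23  [f.depth + 16]
17. n8.depth = true  [S.tag > -5]
18. n8.wid = 30  [f.depth + 23]
19. n7.mk = -6  [len(C.off) - 9]
20. n11.depth = "uwy"  [A₀.depth ++ "y"]
21. n12.hot = 5  [len(A.depth) + 2]
22. n13.depth = 30  [terminal]
23. n14.depth = 6  [terminal]
24. n12.idx = "xv"  ["xv"]
25. n11.lab = 15  [len(A.depth) + 12]
26. n11.mk = -6  [len(D.idx) - 8]
27. n11.cnt = 10  [len(D.idx) + 8]
28. n2.lab = 25  [C₀.mk + 22]
29. n2.mk = 27  [27]
30. n2.cnt = 17  [C₁.mk + 23]
31. n0.acc = 29  [A.mk * 2 - 25]
32. n0.depth = true  [g.val == true]
33. n0.wid = 2  [A.cnt - 15]

17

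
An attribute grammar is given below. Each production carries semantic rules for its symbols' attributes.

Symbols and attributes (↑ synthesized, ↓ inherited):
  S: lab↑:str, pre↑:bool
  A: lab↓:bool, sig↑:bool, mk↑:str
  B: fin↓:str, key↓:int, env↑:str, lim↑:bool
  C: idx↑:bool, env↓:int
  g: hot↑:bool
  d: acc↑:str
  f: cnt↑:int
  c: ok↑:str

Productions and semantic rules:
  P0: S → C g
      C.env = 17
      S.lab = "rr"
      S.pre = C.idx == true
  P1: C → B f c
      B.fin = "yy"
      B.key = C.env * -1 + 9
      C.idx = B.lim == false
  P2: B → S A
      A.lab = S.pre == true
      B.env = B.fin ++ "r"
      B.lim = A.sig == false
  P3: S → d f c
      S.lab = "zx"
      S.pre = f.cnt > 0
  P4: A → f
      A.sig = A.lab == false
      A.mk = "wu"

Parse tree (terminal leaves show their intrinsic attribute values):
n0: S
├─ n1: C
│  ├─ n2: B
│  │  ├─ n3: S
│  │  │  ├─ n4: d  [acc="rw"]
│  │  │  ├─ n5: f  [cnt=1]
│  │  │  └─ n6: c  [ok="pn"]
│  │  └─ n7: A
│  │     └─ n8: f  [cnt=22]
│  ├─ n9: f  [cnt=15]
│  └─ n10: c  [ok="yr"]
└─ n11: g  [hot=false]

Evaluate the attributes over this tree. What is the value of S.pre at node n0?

false

1. n1.env = 17  [17]
2. n2.fin = "yy"  ["yy"]
3. n2.key = -8  [C.env * -1 + 9]
4. n4.acc = "rw"  [terminal]
5. n5.cnt = 1  [terminal]
6. n6.ok = "pn"  [terminal]
7. n3.lab = "zx"  ["zx"]
8. n3.pre = true  [f.cnt > 0]
9. n7.lab = true  [S.pre == true]
10. n8.cnt = 22  [terminal]
11. n7.sig = false  [A.lab == false]
12. n7.mk = "wu"  ["wu"]
13. n2.env = "yyr"  [B.fin ++ "r"]
14. n2.lim = true  [A.sig == false]
15. n9.cnt = 15  [terminal]
16. n10.ok = "yr"  [terminal]
17. n1.idx = false  [B.lim == false]
18. n11.hot = false  [terminal]
19. n0.lab = "rr"  ["rr"]
20. n0.pre = false  [C.idx == true]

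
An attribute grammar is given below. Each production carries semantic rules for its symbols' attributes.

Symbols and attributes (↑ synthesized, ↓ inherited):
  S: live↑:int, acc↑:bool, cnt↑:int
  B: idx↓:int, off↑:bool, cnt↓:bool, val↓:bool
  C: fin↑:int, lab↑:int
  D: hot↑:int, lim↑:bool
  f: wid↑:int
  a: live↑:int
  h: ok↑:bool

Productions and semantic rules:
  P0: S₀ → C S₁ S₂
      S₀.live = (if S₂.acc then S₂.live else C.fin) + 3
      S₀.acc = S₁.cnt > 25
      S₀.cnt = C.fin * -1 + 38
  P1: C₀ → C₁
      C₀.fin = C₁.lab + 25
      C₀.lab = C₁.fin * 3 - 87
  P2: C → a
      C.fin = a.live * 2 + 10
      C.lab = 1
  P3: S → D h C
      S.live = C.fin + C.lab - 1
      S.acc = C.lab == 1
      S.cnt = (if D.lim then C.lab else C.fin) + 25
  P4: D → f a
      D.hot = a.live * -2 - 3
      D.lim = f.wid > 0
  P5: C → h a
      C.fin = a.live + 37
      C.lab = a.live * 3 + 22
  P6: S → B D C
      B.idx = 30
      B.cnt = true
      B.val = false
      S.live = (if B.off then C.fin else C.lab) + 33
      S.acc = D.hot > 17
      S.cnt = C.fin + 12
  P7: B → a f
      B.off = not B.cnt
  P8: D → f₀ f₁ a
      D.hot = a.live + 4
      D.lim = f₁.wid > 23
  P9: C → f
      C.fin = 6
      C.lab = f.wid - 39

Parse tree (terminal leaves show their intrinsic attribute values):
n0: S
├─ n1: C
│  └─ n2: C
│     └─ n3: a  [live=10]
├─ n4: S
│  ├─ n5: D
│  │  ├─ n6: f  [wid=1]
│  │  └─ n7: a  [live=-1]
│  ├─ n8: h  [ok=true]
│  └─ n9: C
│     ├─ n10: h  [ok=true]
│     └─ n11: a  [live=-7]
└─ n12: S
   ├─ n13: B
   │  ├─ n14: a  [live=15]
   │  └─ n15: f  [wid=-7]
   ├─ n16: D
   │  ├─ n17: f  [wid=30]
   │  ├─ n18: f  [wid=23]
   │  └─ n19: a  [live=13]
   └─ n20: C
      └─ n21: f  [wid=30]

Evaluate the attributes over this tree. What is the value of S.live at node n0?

1. n3.live = 10  [terminal]
2. n2.fin = 30  [a.live * 2 + 10]
3. n2.lab = 1  [1]
4. n1.fin = 26  [C₁.lab + 25]
5. n1.lab = 3  [C₁.fin * 3 - 87]
6. n6.wid = 1  [terminal]
7. n7.live = -1  [terminal]
8. n5.hot = -1  [a.live * -2 - 3]
9. n5.lim = true  [f.wid > 0]
10. n8.ok = true  [terminal]
11. n10.ok = true  [terminal]
12. n11.live = -7  [terminal]
13. n9.fin = 30  [a.live + 37]
14. n9.lab = 1  [a.live * 3 + 22]
15. n4.live = 30  [C.fin + C.lab - 1]
16. n4.acc = true  [C.lab == 1]
17. n4.cnt = 26  [(if D.lim then C.lab else C.fin) + 25]
18. n13.idx = 30  [30]
19. n13.cnt = true  [true]
20. n13.val = false  [false]
21. n14.live = 15  [terminal]
22. n15.wid = -7  [terminal]
23. n13.off = false  [not B.cnt]
24. n17.wid = 30  [terminal]
25. n18.wid = 23  [terminal]
26. n19.live = 13  [terminal]
27. n16.hot = 17  [a.live + 4]
28. n16.lim = false  [f₁.wid > 23]
29. n21.wid = 30  [terminal]
30. n20.fin = 6  [6]
31. n20.lab = -9  [f.wid - 39]
32. n12.live = 24  [(if B.off then C.fin else C.lab) + 33]
33. n12.acc = false  [D.hot > 17]
34. n12.cnt = 18  [C.fin + 12]
35. n0.live = 29  [(if S₂.acc then S₂.live else C.fin) + 3]
36. n0.acc = true  [S₁.cnt > 25]
37. n0.cnt = 12  [C.fin * -1 + 38]

29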